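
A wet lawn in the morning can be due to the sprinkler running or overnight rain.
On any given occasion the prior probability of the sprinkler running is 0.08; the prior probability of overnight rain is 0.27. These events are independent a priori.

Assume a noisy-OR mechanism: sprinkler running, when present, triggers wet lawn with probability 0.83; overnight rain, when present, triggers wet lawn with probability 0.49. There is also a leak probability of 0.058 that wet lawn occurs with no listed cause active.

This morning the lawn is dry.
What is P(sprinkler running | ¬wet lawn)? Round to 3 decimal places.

Under noisy-OR, P(wet lawn | causes) = 1 − (1−0.058)·∏(1−qᵢ) over the active causes.
For the numerator, keep only sprinkler running=true terms: 0.009352 + 0.001764 = 0.011116
The normalizing constant is 0.942*0.92*0.73 + 0.48042*0.92*0.27 + 0.16014*0.08*0.73 + 0.081671*0.08*0.27 = 0.763099
P(sprinkler running | ¬wet lawn) = 0.011116/0.763099 ≈ 0.015

P(sprinkler running | ¬wet lawn) ≈ 0.015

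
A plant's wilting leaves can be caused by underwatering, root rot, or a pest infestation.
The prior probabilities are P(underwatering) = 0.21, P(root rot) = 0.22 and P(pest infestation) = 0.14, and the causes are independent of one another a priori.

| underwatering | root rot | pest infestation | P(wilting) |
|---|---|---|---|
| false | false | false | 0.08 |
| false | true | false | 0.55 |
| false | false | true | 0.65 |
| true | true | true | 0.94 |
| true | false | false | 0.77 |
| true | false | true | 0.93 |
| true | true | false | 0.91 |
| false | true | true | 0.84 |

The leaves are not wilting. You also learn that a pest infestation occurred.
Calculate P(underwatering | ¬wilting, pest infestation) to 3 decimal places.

P(underwatering | ¬wilting, pest infestation) ≈ 0.055

P(¬wilting | pest infestation) = 0.35*0.79*0.78 + 0.16*0.79*0.22 + 0.07*0.21*0.78 + 0.06*0.21*0.22 = 0.215670 + 0.027808 + 0.011466 + 0.002772 = 0.257716
Restricting to configurations with underwatering present: 0.011466 + 0.002772 = 0.014238.
So P(underwatering | ¬wilting, pest infestation) = 0.014238/0.257716 ≈ 0.055.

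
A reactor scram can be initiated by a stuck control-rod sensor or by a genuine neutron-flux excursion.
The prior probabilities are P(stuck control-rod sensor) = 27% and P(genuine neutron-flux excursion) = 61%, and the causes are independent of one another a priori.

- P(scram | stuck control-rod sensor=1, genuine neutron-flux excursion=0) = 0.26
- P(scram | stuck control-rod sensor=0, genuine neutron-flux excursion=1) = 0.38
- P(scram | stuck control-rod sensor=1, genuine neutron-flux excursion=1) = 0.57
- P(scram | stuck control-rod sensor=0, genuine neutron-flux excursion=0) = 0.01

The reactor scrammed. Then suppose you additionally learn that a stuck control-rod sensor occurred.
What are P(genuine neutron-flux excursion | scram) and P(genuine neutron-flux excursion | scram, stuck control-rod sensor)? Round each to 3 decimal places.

Numerator (weight on configurations with genuine neutron-flux excursion): 0.169214 + 0.093879 = 0.263093
The normalizing constant is 0.01×0.73×0.39 + 0.38×0.73×0.61 + 0.26×0.27×0.39 + 0.57×0.27×0.61 = 0.293318
P(genuine neutron-flux excursion | scram) = 0.263093/0.293318 ≈ 0.897

With the extra evidence:
P(scram | stuck control-rod sensor) = 0.26·0.39 + 0.57·0.61 = 0.101400 + 0.347700 = 0.449100
Of this, 0.347700 comes from 0.57·0.61 (the genuine neutron-flux excursion=true cases).
P(genuine neutron-flux excursion | scram, stuck control-rod sensor) = 0.347700 / 0.449100 ≈ 0.774

P(genuine neutron-flux excursion | scram) ≈ 0.897; P(genuine neutron-flux excursion | scram, stuck control-rod sensor) ≈ 0.774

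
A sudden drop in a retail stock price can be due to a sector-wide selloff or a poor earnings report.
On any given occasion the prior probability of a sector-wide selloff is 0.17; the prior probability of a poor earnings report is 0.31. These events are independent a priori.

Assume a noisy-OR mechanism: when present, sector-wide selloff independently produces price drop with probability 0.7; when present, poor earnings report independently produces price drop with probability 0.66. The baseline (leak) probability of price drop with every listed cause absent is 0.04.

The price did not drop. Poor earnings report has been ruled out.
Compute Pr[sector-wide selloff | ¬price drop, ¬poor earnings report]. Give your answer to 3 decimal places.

Under noisy-OR, P(price drop | causes) = 1 − (1−0.04)·∏(1−qᵢ) over the active causes.
Sum P(¬price drop|·) weighted by the priors over both values of sector-wide selloff:
  P(¬price drop | ¬poor earnings report) = 0.96·0.83 + 0.288·0.17
        = 0.796800 + 0.048960 = 0.845760
The terms with sector-wide selloff present sum to 0.048960, so
  P(sector-wide selloff | ¬price drop, ¬poor earnings report) = 0.048960 / 0.845760 ≈ 0.058

Pr[sector-wide selloff | ¬price drop, ¬poor earnings report] ≈ 0.058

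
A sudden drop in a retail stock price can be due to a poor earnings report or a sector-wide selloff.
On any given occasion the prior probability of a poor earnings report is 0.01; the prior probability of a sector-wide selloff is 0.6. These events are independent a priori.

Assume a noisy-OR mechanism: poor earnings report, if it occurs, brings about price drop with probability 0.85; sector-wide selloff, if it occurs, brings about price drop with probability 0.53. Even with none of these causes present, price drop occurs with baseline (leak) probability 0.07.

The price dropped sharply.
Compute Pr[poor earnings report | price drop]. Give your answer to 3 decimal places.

Pr[poor earnings report | price drop] ≈ 0.024

Under noisy-OR, P(price drop | causes) = 1 − (1−0.07)·∏(1−qᵢ) over the active causes.
Numerator (weight on configurations with poor earnings report): 0.003442 + 0.005607 = 0.009049
Denominator P(price drop): 0.07·0.99·0.4 + 0.5629·0.99·0.6 + 0.8605·0.01·0.4 + 0.934435·0.01·0.6 = 0.371132
Posterior = 0.009049 / 0.371132 ≈ 0.024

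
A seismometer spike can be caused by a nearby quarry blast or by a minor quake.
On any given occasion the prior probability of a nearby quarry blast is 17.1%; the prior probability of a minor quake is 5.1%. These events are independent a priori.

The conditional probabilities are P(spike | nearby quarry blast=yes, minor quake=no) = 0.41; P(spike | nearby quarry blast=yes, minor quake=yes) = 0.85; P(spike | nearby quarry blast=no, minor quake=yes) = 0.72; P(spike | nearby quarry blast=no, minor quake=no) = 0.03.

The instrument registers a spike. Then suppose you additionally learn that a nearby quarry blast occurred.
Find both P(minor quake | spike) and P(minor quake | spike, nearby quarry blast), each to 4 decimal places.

P(minor quake | spike) ≈ 0.2958; P(minor quake | spike, nearby quarry blast) ≈ 0.1002

P(spike) = 0.03×0.829×0.949 + 0.72×0.829×0.051 + 0.41×0.171×0.949 + 0.85×0.171×0.051 = 0.023602 + 0.030441 + 0.066534 + 0.007413 = 0.127990
The minor quake-present share is 0.030441 + 0.007413 = 0.037854.
Hence the posterior is 0.037854/0.127990 ≈ 0.2958.

Now condition on the additional information:
P(spike | nearby quarry blast) = 0.41·0.949 + 0.85·0.051 = 0.389090 + 0.043350 = 0.432440
Restricting to configurations with minor quake present: 0.85·0.051 = 0.043350.
P(minor quake | spike, nearby quarry blast) = 0.043350 / 0.432440 ≈ 0.1002
The drop from 0.2958 to 0.1002 is the explaining-away (discounting) effect.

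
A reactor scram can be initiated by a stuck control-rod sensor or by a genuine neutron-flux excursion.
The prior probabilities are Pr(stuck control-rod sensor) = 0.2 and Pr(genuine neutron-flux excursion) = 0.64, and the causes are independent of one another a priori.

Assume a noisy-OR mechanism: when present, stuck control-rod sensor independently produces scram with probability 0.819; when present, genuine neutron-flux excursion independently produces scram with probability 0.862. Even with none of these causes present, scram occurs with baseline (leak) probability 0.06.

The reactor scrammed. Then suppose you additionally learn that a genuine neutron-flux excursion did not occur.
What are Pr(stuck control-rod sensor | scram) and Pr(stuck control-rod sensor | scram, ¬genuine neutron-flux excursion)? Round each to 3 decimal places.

Pr(stuck control-rod sensor | scram) ≈ 0.285; Pr(stuck control-rod sensor | scram, ¬genuine neutron-flux excursion) ≈ 0.776

Under noisy-OR, P(scram | causes) = 1 − (1−0.06)·∏(1−qᵢ) over the active causes.
P(scram) = 0.06·0.8·0.36 + 0.87028·0.8·0.64 + 0.82986·0.2·0.36 + 0.976521·0.2·0.64 = 0.017280 + 0.445583 + 0.059750 + 0.124995 = 0.647608
The stuck control-rod sensor-present share is 0.059750 + 0.124995 = 0.184745.
P(stuck control-rod sensor | scram) = 0.184745 / 0.647608 ≈ 0.285

Now also conditioning on genuine neutron-flux excursion≠true:
P(scram | ¬genuine neutron-flux excursion) = 0.06·0.8 + 0.82986·0.2 = 0.048000 + 0.165972 = 0.213972
Of this, 0.165972 comes from 0.82986·0.2 (the stuck control-rod sensor=true cases).
P(stuck control-rod sensor | scram, ¬genuine neutron-flux excursion) = 0.165972 / 0.213972 ≈ 0.776
With genuine neutron-flux excursion excluded, stuck control-rod sensor must carry more of the explanatory weight for the scram.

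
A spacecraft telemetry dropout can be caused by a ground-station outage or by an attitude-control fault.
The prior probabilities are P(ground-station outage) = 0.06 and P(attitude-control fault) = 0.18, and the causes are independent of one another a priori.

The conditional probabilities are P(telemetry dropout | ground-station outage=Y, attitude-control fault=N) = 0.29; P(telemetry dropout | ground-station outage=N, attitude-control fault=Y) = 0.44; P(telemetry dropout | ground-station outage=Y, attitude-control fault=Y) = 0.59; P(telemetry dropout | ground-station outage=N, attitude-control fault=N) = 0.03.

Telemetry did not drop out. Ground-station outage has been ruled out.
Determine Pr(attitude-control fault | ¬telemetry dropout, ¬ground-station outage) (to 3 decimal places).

Weight on attitude-control fault=true, given the evidence: 0.56*0.18 = 0.100800
Normalizer over all consistent configurations: 0.97*0.82 + 0.56*0.18 = 0.896200
P(attitude-control fault | ¬telemetry dropout, ¬ground-station outage) = 0.100800/0.896200 ≈ 0.112

Pr(attitude-control fault | ¬telemetry dropout, ¬ground-station outage) ≈ 0.112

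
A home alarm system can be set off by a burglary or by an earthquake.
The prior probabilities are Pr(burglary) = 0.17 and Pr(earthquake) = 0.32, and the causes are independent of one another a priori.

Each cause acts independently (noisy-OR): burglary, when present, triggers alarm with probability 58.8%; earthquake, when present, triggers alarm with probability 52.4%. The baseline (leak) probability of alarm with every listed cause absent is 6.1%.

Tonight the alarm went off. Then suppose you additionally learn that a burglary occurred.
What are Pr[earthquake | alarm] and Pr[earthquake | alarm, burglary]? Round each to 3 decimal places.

Pr[earthquake | alarm] ≈ 0.645; Pr[earthquake | alarm, burglary] ≈ 0.385

Under noisy-OR, P(alarm | causes) = 1 − (1−0.061)·∏(1−qᵢ) over the active causes.
P(alarm) = 0.061×0.83×0.68 + 0.553036×0.83×0.32 + 0.613132×0.17×0.68 + 0.815851×0.17×0.32 = 0.034428 + 0.146886 + 0.070878 + 0.044382 = 0.296574
Of this, 0.191268 comes from 0.146886 + 0.044382 (the earthquake=true cases).
Hence the posterior is 0.191268/0.296574 ≈ 0.645.

With the extra evidence:
For the numerator, keep only earthquake=true terms: 0.815851·0.32 = 0.261072
Normalizer over all consistent configurations: 0.613132·0.68 + 0.815851·0.32 = 0.678002
Posterior = 0.261072 / 0.678002 ≈ 0.385
The drop from 0.645 to 0.385 is the explaining-away (discounting) effect.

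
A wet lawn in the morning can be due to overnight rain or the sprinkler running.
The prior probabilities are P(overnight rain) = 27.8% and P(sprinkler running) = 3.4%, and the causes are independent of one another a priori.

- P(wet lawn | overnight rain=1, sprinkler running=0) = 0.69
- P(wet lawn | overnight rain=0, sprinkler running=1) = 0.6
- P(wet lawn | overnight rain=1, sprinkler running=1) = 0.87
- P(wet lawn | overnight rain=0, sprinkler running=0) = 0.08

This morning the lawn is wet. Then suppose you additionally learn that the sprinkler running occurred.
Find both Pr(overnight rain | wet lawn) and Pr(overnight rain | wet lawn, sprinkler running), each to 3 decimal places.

Numerator (weight on configurations with overnight rain): 0.185298 + 0.008223 = 0.193521
The normalizing constant is 0.08*0.722*0.966 + 0.6*0.722*0.034 + 0.69*0.278*0.966 + 0.87*0.278*0.034 = 0.264046
P(overnight rain | wet lawn) = 0.193521/0.264046 ≈ 0.733

Now also conditioning on sprinkler running=true:
P(wet lawn | sprinkler running) = 0.6*0.722 + 0.87*0.278 = 0.433200 + 0.241860 = 0.675060
Restricting to configurations with overnight rain present: 0.87*0.278 = 0.241860.
So P(overnight rain | wet lawn, sprinkler running) = 0.241860/0.675060 ≈ 0.358.

Pr(overnight rain | wet lawn) ≈ 0.733; Pr(overnight rain | wet lawn, sprinkler running) ≈ 0.358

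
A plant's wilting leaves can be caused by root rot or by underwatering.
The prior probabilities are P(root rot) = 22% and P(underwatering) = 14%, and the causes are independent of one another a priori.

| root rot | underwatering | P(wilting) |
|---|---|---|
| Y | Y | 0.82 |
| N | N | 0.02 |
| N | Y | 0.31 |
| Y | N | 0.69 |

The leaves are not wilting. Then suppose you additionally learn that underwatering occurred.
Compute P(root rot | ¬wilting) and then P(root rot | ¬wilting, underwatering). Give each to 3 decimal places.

Enumerate the 4 (root rot, underwatering) configurations and weight by the priors:
  P(¬wilting) = 0.98*0.78*0.86 + 0.69*0.78*0.14 + 0.31*0.22*0.86 + 0.18*0.22*0.14
        = 0.657384 + 0.075348 + 0.058652 + 0.005544 = 0.796928
The terms with root rot present sum to 0.064196, so
  P(root rot | ¬wilting) = 0.064196 / 0.796928 ≈ 0.081

Now condition on the additional information:
Enumerate both values of root rot and weight by the priors:
  P(¬wilting | underwatering) = 0.69×0.78 + 0.18×0.22
        = 0.538200 + 0.039600 = 0.577800
Configurations with root rot contribute 0.039600, so
  P(root rot | ¬wilting, underwatering) = 0.039600 / 0.577800 ≈ 0.069

P(root rot | ¬wilting) ≈ 0.081; P(root rot | ¬wilting, underwatering) ≈ 0.069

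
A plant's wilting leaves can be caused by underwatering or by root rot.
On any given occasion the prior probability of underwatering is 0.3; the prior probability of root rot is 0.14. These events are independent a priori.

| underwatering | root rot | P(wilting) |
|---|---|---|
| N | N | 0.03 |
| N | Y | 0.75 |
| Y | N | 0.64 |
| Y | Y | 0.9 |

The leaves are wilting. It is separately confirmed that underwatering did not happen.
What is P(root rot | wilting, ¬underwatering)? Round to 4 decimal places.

P(root rot | wilting, ¬underwatering) ≈ 0.8028

P(wilting | ¬underwatering) = 0.03·0.86 + 0.75·0.14 = 0.025800 + 0.105000 = 0.130800
Restricting to configurations with root rot present: 0.75·0.14 = 0.105000.
Hence the posterior is 0.105000/0.130800 ≈ 0.8028.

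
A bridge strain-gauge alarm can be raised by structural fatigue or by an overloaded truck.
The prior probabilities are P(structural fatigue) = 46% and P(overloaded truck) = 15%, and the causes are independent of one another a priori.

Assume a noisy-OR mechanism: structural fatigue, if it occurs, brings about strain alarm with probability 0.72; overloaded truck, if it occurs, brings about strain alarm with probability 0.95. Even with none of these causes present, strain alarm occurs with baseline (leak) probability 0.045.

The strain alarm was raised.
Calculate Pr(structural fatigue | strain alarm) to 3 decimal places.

Under noisy-OR, P(strain alarm | causes) = 1 − (1−0.045)·∏(1−qᵢ) over the active causes.
By total probability over the 4 (structural fatigue, overloaded truck) configurations:
  P(strain alarm) = 0.045*0.54*0.85 + 0.95225*0.54*0.15 + 0.7326*0.46*0.85 + 0.98663*0.46*0.15
        = 0.020655 + 0.077132 + 0.286447 + 0.068077 = 0.452311
Configurations with structural fatigue contribute 0.354524, so
  P(structural fatigue | strain alarm) = 0.354524 / 0.452311 ≈ 0.784

Pr(structural fatigue | strain alarm) ≈ 0.784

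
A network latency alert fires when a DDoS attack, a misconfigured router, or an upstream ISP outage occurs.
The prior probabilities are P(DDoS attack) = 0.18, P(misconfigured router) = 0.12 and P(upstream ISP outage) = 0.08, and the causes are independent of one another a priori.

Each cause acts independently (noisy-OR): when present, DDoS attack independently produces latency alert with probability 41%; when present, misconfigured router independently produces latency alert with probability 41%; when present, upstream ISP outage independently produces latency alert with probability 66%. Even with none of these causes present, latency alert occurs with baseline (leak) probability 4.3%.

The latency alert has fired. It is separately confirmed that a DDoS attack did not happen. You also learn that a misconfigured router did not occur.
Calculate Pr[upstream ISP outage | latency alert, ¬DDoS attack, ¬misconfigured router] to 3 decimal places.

Under noisy-OR, P(latency alert | causes) = 1 − (1−0.043)·∏(1−qᵢ) over the active causes.
P(latency alert | ¬DDoS attack, ¬misconfigured router) = 0.043·0.92 + 0.67462·0.08 = 0.039560 + 0.053970 = 0.093530
The upstream ISP outage-present share is 0.67462·0.08 = 0.053970.
So P(upstream ISP outage | latency alert, ¬DDoS attack, ¬misconfigured router) = 0.053970/0.093530 ≈ 0.577.

Pr[upstream ISP outage | latency alert, ¬DDoS attack, ¬misconfigured router] ≈ 0.577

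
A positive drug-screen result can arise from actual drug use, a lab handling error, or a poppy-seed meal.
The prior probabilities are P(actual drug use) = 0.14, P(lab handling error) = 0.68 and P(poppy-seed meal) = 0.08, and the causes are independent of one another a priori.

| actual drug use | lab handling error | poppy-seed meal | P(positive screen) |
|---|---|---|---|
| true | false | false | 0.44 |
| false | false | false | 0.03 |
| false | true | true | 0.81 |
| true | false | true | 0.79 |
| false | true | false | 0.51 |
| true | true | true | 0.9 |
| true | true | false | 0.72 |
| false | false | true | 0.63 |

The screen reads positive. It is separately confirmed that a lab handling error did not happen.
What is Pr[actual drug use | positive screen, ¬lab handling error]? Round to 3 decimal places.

Enumerate the 4 (actual drug use, poppy-seed meal) configurations and weight by the priors:
  P(positive screen | ¬lab handling error) = 0.03·0.86·0.92 + 0.63·0.86·0.08 + 0.44·0.14·0.92 + 0.79·0.14·0.08
        = 0.023736 + 0.043344 + 0.056672 + 0.008848 = 0.132600
The terms with actual drug use present sum to 0.065520, so
  P(actual drug use | positive screen, ¬lab handling error) = 0.065520 / 0.132600 ≈ 0.494

Pr[actual drug use | positive screen, ¬lab handling error] ≈ 0.494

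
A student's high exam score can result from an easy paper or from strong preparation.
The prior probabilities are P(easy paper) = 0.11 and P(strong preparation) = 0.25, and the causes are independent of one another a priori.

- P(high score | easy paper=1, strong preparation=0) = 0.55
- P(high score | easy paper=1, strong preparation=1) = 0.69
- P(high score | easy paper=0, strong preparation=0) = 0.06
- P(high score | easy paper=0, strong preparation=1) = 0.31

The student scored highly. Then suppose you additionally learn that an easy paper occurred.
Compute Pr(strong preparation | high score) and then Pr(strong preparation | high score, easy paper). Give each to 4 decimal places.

Pr(strong preparation | high score) ≈ 0.5073; Pr(strong preparation | high score, easy paper) ≈ 0.2949

Enumerate the 4 (easy paper, strong preparation) configurations and weight by the priors:
  P(high score) = 0.06·0.89·0.75 + 0.31·0.89·0.25 + 0.55·0.11·0.75 + 0.69·0.11·0.25
        = 0.040050 + 0.068975 + 0.045375 + 0.018975 = 0.173375
Keeping only the strong preparation-present terms gives 0.087950, so
  P(strong preparation | high score) = 0.087950 / 0.173375 ≈ 0.5073

With the extra evidence:
Numerator (weight on configurations with strong preparation): 0.69×0.25 = 0.172500
Denominator P(high score | easy paper): 0.55×0.75 + 0.69×0.25 = 0.585000
Posterior = 0.172500 / 0.585000 ≈ 0.2949
The drop from 0.5073 to 0.2949 is the explaining-away (discounting) effect.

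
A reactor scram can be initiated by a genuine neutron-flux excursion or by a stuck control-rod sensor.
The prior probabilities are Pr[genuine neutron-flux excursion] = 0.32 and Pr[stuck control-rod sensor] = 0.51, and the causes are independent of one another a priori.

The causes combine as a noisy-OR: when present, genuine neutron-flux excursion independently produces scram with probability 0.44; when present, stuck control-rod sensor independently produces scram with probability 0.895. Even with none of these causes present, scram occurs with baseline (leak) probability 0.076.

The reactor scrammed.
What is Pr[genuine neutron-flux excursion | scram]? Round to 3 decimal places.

Under noisy-OR, P(scram | causes) = 1 − (1−0.076)·∏(1−qᵢ) over the active causes.
P(scram) = 0.076·0.68·0.49 + 0.90298·0.68·0.51 + 0.48256·0.32·0.49 + 0.945669·0.32·0.51 = 0.025323 + 0.313153 + 0.075665 + 0.154333 = 0.568474
The genuine neutron-flux excursion-present share is 0.075665 + 0.154333 = 0.229998.
So P(genuine neutron-flux excursion | scram) = 0.229998/0.568474 ≈ 0.405.

Pr[genuine neutron-flux excursion | scram] ≈ 0.405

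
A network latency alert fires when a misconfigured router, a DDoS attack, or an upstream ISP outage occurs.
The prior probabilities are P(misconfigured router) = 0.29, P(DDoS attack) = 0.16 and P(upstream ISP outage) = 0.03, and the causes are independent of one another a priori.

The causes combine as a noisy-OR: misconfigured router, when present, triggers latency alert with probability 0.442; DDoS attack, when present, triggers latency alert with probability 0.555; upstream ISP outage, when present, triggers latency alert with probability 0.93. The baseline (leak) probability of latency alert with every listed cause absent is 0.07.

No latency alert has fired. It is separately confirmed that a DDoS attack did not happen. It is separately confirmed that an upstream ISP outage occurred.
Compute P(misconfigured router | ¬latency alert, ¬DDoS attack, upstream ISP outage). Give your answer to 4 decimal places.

P(misconfigured router | ¬latency alert, ¬DDoS attack, upstream ISP outage) ≈ 0.1856

Under noisy-OR, P(latency alert | causes) = 1 − (1−0.07)·∏(1−qᵢ) over the active causes.
Numerator (weight on configurations with misconfigured router): 0.036326×0.29 = 0.010535
Normalizer over all consistent configurations: 0.0651×0.71 + 0.036326×0.29 = 0.056756
Posterior = 0.010535 / 0.056756 ≈ 0.1856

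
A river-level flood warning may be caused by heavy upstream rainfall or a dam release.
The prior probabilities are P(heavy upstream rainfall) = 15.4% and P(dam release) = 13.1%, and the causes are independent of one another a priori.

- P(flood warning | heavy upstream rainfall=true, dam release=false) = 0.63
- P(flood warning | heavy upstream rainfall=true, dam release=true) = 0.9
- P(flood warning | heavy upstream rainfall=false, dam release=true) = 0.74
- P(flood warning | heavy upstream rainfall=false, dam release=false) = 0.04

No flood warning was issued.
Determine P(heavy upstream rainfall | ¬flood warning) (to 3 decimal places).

P(¬flood warning) = 0.96*0.846*0.869 + 0.26*0.846*0.131 + 0.37*0.154*0.869 + 0.1*0.154*0.131 = 0.705767 + 0.028815 + 0.049516 + 0.002017 = 0.786115
Of this, 0.051533 comes from 0.049516 + 0.002017 (the heavy upstream rainfall=true cases).
P(heavy upstream rainfall | ¬flood warning) = 0.051533 / 0.786115 ≈ 0.066

P(heavy upstream rainfall | ¬flood warning) ≈ 0.066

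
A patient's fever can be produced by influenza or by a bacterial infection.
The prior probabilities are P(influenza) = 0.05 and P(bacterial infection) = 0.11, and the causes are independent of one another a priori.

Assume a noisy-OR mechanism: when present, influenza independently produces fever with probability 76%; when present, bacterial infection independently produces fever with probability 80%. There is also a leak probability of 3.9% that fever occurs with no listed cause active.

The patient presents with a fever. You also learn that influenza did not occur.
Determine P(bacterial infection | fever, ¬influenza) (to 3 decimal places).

P(bacterial infection | fever, ¬influenza) ≈ 0.719

Under noisy-OR, P(fever | causes) = 1 − (1−0.039)·∏(1−qᵢ) over the active causes.
By total probability over both values of bacterial infection:
  P(fever | ¬influenza) = 0.039·0.89 + 0.8078·0.11
        = 0.034710 + 0.088858 = 0.123568
Keeping only the bacterial infection-present terms gives 0.088858, so
  P(bacterial infection | fever, ¬influenza) = 0.088858 / 0.123568 ≈ 0.719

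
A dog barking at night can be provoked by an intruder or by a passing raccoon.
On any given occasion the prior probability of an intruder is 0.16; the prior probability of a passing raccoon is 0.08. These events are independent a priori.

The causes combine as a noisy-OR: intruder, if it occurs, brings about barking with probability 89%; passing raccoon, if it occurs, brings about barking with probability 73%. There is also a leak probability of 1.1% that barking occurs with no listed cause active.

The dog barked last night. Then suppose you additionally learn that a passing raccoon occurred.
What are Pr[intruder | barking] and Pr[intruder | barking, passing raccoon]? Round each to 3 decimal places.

Under noisy-OR, P(barking | causes) = 1 − (1−0.011)·∏(1−qᵢ) over the active causes.
Sum P(barking|·) weighted by the priors over the 4 (intruder, passing raccoon) configurations:
  P(barking) = 0.011·0.84·0.92 + 0.73297·0.84·0.08 + 0.89121·0.16·0.92 + 0.970627·0.16·0.08
        = 0.008501 + 0.049256 + 0.131186 + 0.012424 = 0.201367
Keeping only the intruder-present terms gives 0.143610, so
  P(intruder | barking) = 0.143610 / 0.201367 ≈ 0.713

Now also conditioning on passing raccoon=true:
Enumerate both values of intruder and weight by the priors:
  P(barking | passing raccoon) = 0.73297·0.84 + 0.970627·0.16
        = 0.615695 + 0.155300 = 0.770995
Configurations with intruder contribute 0.155300, so
  P(intruder | barking, passing raccoon) = 0.155300 / 0.770995 ≈ 0.201

Pr[intruder | barking] ≈ 0.713; Pr[intruder | barking, passing raccoon] ≈ 0.201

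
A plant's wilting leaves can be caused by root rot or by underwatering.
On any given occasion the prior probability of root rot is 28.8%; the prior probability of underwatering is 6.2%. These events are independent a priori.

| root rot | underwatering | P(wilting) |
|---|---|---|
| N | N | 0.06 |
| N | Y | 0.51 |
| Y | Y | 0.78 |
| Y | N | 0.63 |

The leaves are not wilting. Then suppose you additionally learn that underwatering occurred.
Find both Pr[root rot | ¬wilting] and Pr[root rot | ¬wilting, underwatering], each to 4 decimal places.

Pr[root rot | ¬wilting] ≈ 0.1379; Pr[root rot | ¬wilting, underwatering] ≈ 0.1537

Numerator (weight on configurations with root rot): 0.099953 + 0.003928 = 0.103881
Denominator P(¬wilting): 0.94×0.712×0.938 + 0.49×0.712×0.062 + 0.37×0.288×0.938 + 0.22×0.288×0.062 = 0.753297
Posterior = 0.103881 / 0.753297 ≈ 0.1379

With the extra evidence:
P(¬wilting | underwatering) = 0.49·0.712 + 0.22·0.288 = 0.348880 + 0.063360 = 0.412240
Of this, 0.063360 comes from 0.22·0.288 (the root rot=true cases).
P(root rot | ¬wilting, underwatering) = 0.063360 / 0.412240 ≈ 0.1537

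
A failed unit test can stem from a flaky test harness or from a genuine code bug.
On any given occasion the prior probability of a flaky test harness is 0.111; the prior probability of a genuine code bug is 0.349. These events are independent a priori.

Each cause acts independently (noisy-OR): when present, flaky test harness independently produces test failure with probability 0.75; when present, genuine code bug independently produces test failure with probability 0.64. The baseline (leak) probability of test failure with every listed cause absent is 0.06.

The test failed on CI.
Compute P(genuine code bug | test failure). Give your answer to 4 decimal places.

P(genuine code bug | test failure) ≈ 0.7279

Under noisy-OR, P(test failure | causes) = 1 − (1−0.06)·∏(1−qᵢ) over the active causes.
P(test failure) = 0.06*0.889*0.651 + 0.6616*0.889*0.349 + 0.765*0.111*0.651 + 0.9154*0.111*0.349 = 0.034724 + 0.205269 + 0.055280 + 0.035462 = 0.330735
Of this, 0.240731 comes from 0.205269 + 0.035462 (the genuine code bug=true cases).
So P(genuine code bug | test failure) = 0.240731/0.330735 ≈ 0.7279.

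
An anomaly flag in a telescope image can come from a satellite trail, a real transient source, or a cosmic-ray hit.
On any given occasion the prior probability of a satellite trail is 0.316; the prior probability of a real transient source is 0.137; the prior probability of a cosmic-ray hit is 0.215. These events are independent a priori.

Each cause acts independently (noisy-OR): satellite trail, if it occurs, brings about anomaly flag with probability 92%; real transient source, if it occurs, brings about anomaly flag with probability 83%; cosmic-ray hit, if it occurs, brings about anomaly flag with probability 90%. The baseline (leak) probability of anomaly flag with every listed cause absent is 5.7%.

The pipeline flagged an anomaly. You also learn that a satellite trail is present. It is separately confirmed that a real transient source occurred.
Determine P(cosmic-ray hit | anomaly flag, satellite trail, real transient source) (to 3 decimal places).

P(cosmic-ray hit | anomaly flag, satellite trail, real transient source) ≈ 0.217

Under noisy-OR, P(anomaly flag | causes) = 1 − (1−0.057)·∏(1−qᵢ) over the active causes.
Weight on cosmic-ray hit=true, given the evidence: 0.998718×0.215 = 0.214724
The normalizing constant is 0.987175×0.785 + 0.998718×0.215 = 0.989656
P(cosmic-ray hit | anomaly flag, satellite trail, real transient source) = 0.214724/0.989656 ≈ 0.217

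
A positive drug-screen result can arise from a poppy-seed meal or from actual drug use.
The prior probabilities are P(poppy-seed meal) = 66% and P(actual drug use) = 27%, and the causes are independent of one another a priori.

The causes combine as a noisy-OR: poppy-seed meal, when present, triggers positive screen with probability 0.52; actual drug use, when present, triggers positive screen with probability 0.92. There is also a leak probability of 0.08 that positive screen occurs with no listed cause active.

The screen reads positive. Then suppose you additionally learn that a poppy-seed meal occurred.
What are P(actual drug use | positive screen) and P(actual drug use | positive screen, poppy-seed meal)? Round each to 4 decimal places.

Under noisy-OR, P(positive screen | causes) = 1 − (1−0.08)·∏(1−qᵢ) over the active causes.
For the numerator, keep only actual drug use=true terms: 0.085044 + 0.171905 = 0.256949
Normalizer over all consistent configurations: 0.08*0.34*0.73 + 0.9264*0.34*0.27 + 0.5584*0.66*0.73 + 0.964672*0.66*0.27 = 0.545842
P(actual drug use | positive screen) = 0.256949/0.545842 ≈ 0.4707

With the extra evidence:
Sum P(positive screen|·) weighted by the priors over both values of actual drug use:
  P(positive screen | poppy-seed meal) = 0.5584·0.73 + 0.964672·0.27
        = 0.407632 + 0.260461 = 0.668093
Configurations with actual drug use contribute 0.260461, so
  P(actual drug use | positive screen, poppy-seed meal) = 0.260461 / 0.668093 ≈ 0.3899

P(actual drug use | positive screen) ≈ 0.4707; P(actual drug use | positive screen, poppy-seed meal) ≈ 0.3899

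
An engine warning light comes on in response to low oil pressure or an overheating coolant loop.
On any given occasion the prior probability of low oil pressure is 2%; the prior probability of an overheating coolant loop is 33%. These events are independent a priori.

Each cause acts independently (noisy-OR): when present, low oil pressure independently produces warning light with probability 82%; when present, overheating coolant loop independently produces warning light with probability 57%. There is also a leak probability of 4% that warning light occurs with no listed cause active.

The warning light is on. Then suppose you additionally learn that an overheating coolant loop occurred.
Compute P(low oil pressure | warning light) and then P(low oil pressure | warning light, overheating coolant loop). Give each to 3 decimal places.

P(low oil pressure | warning light) ≈ 0.074; P(low oil pressure | warning light, overheating coolant loop) ≈ 0.031

Under noisy-OR, P(warning light | causes) = 1 − (1−0.04)·∏(1−qᵢ) over the active causes.
P(warning light) = 0.04·0.98·0.67 + 0.5872·0.98·0.33 + 0.8272·0.02·0.67 + 0.925696·0.02·0.33 = 0.026264 + 0.189900 + 0.011084 + 0.006110 = 0.233358
The low oil pressure-present share is 0.011084 + 0.006110 = 0.017194.
Hence the posterior is 0.017194/0.233358 ≈ 0.074.

Now also conditioning on overheating coolant loop=true:
By total probability over both values of low oil pressure:
  P(warning light | overheating coolant loop) = 0.5872*0.98 + 0.925696*0.02
        = 0.575456 + 0.018514 = 0.593970
Configurations with low oil pressure contribute 0.018514, so
  P(low oil pressure | warning light, overheating coolant loop) = 0.018514 / 0.593970 ≈ 0.031
— overheating coolant loop explains away the evidence for low oil pressure.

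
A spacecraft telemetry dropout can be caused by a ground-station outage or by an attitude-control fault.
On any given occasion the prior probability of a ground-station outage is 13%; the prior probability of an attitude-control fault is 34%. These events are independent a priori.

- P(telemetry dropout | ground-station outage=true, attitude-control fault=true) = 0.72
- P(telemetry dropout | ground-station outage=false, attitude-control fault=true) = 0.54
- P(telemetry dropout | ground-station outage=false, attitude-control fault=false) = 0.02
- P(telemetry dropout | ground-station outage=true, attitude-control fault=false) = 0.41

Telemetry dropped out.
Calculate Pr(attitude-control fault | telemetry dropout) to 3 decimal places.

By total probability over the 4 (ground-station outage, attitude-control fault) configurations:
  P(telemetry dropout) = 0.02×0.87×0.66 + 0.54×0.87×0.34 + 0.41×0.13×0.66 + 0.72×0.13×0.34
        = 0.011484 + 0.159732 + 0.035178 + 0.031824 = 0.238218
Keeping only the attitude-control fault-present terms gives 0.191556, so
  P(attitude-control fault | telemetry dropout) = 0.191556 / 0.238218 ≈ 0.804

Pr(attitude-control fault | telemetry dropout) ≈ 0.804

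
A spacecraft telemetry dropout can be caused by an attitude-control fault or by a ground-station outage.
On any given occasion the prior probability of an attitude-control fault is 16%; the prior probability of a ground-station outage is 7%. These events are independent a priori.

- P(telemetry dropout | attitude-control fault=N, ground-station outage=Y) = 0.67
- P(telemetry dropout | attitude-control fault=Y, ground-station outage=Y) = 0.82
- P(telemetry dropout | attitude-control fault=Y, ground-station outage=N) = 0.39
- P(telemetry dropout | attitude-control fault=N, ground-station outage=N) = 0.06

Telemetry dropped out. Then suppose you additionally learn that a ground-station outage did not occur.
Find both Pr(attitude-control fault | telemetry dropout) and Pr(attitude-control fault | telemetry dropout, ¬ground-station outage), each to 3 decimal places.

For the numerator, keep only attitude-control fault=true terms: 0.058032 + 0.009184 = 0.067216
Denominator P(telemetry dropout): 0.06×0.84×0.93 + 0.67×0.84×0.07 + 0.39×0.16×0.93 + 0.82×0.16×0.07 = 0.153484
P(attitude-control fault | telemetry dropout) = 0.067216/0.153484 ≈ 0.438

Now also conditioning on ground-station outage≠true:
Weight on attitude-control fault=true, given the evidence: 0.39×0.16 = 0.062400
Denominator P(telemetry dropout | ¬ground-station outage): 0.06×0.84 + 0.39×0.16 = 0.112800
P(attitude-control fault | telemetry dropout, ¬ground-station outage) = 0.062400/0.112800 ≈ 0.553

Pr(attitude-control fault | telemetry dropout) ≈ 0.438; Pr(attitude-control fault | telemetry dropout, ¬ground-station outage) ≈ 0.553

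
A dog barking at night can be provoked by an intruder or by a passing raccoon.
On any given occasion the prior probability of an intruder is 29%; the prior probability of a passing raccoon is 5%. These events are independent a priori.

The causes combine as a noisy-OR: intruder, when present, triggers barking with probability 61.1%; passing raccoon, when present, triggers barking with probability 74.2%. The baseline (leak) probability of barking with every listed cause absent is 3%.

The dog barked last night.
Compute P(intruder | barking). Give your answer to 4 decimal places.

Under noisy-OR, P(barking | causes) = 1 − (1−0.03)·∏(1−qᵢ) over the active causes.
Weight on intruder=true, given the evidence: 0.171546 + 0.013088 = 0.184634
Normalizer over all consistent configurations: 0.03·0.71·0.95 + 0.74974·0.71·0.05 + 0.62267·0.29·0.95 + 0.902649·0.29·0.05 = 0.231485
P(intruder | barking) = 0.184634/0.231485 ≈ 0.7976

P(intruder | barking) ≈ 0.7976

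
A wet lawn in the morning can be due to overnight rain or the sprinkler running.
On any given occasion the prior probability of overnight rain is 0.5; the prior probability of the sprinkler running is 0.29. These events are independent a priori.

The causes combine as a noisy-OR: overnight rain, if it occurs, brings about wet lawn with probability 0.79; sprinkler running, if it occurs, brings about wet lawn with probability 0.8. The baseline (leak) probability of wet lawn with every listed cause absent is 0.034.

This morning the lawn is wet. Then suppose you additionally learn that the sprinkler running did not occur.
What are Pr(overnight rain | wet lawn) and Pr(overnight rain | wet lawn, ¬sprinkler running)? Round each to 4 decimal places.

Pr(overnight rain | wet lawn) ≈ 0.7658; Pr(overnight rain | wet lawn, ¬sprinkler running) ≈ 0.9591

Under noisy-OR, P(wet lawn | causes) = 1 − (1−0.034)·∏(1−qᵢ) over the active causes.
Numerator (weight on configurations with overnight rain): 0.282985 + 0.139117 = 0.422102
Normalizer over all consistent configurations: 0.034*0.5*0.71 + 0.8068*0.5*0.29 + 0.79714*0.5*0.71 + 0.959428*0.5*0.29 = 0.551158
Posterior = 0.422102 / 0.551158 ≈ 0.7658

With the extra evidence:
P(wet lawn | ¬sprinkler running) = 0.034*0.5 + 0.79714*0.5 = 0.017000 + 0.398570 = 0.415570
The overnight rain-present share is 0.79714*0.5 = 0.398570.
P(overnight rain | wet lawn, ¬sprinkler running) = 0.398570 / 0.415570 ≈ 0.9591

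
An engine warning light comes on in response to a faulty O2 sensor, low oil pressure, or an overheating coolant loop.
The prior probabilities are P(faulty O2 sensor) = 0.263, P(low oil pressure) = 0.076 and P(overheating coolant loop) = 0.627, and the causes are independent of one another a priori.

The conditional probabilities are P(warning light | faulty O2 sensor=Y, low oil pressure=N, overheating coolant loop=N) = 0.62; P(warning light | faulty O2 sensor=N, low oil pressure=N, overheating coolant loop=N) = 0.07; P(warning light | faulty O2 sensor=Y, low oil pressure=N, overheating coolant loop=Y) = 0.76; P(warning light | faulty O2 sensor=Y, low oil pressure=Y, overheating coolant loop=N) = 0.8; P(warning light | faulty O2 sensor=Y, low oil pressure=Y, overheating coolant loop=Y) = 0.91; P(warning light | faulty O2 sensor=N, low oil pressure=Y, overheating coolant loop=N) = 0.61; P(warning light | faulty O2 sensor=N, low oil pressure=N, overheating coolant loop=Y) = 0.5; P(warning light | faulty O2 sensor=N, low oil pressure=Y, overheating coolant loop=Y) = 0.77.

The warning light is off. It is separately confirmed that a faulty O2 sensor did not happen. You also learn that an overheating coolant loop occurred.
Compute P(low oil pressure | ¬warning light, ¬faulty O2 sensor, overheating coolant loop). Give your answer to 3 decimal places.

Sum P(¬warning light|·) weighted by the priors over both values of low oil pressure:
  P(¬warning light | ¬faulty O2 sensor, overheating coolant loop) = 0.5·0.924 + 0.23·0.076
        = 0.462000 + 0.017480 = 0.479480
The terms with low oil pressure present sum to 0.017480, so
  P(low oil pressure | ¬warning light, ¬faulty O2 sensor, overheating coolant loop) = 0.017480 / 0.479480 ≈ 0.036

P(low oil pressure | ¬warning light, ¬faulty O2 sensor, overheating coolant loop) ≈ 0.036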